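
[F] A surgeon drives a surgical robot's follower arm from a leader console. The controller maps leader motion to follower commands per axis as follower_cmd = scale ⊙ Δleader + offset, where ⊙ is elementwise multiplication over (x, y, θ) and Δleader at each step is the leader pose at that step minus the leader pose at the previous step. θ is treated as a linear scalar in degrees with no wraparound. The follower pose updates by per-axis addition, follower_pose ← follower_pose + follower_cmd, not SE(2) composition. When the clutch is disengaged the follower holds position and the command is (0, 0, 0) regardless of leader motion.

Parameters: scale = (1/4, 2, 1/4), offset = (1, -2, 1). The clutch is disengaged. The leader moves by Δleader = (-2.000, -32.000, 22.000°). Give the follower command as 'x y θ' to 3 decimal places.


0.000 0.000 0.000

clutch disengaged → follower holds; cmd = (0, 0, 0)


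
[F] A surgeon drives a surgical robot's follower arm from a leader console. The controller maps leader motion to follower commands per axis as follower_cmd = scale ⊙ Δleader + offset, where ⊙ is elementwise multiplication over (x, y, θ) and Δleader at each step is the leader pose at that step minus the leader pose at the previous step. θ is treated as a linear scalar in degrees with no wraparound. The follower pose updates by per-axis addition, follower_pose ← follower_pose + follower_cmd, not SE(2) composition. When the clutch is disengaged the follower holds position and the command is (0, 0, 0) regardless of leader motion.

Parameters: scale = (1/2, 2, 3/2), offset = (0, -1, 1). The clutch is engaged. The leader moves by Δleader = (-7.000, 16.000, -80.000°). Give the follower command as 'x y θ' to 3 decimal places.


axis x: 1/2·-7.000 + 0 = -3.500
axis y: 2·16.000 + -1 = 31.000
axis θ: 3/2·-80.000 + 1 = -119.000

-3.500 31.000 -119.000


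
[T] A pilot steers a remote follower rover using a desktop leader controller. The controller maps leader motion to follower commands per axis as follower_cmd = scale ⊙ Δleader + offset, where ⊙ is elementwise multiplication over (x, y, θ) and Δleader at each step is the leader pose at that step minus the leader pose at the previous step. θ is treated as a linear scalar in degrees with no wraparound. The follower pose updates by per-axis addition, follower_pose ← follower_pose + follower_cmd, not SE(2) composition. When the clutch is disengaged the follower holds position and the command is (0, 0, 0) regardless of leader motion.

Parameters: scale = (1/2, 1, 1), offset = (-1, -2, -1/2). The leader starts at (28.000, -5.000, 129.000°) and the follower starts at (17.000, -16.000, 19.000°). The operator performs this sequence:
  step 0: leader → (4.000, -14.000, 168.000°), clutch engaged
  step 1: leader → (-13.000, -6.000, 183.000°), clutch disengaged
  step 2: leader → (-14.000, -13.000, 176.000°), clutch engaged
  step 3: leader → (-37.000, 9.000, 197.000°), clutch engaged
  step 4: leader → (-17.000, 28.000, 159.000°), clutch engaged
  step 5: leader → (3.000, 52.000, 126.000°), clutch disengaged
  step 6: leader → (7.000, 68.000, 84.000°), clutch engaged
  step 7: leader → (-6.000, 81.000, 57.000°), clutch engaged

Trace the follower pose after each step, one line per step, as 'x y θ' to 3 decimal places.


4.000 -27.000 57.500
4.000 -27.000 57.500
2.500 -36.000 50.000
-10.000 -16.000 70.500
-1.000 1.000 32.000
-1.000 1.000 32.000
0.000 15.000 -10.500
-7.500 26.000 -38.000

step 0: Δleader=(-24.000, -9.000, 39.000°), engaged; cmd=(-13.000, -11.000, 38.500°) → follower=(4.000, -27.000, 57.500°)
step 1: Δleader=(-17.000, 8.000, 15.000°), disengaged; cmd=(0,0,0) → follower holds at (4.000, -27.000, 57.500°)
step 2: Δleader=(-1.000, -7.000, -7.000°), engaged; cmd=(-1.500, -9.000, -7.500°) → follower=(2.500, -36.000, 50.000°)
step 3: Δleader=(-23.000, 22.000, 21.000°), engaged; cmd=(-12.500, 20.000, 20.500°) → follower=(-10.000, -16.000, 70.500°)
step 4: Δleader=(20.000, 19.000, -38.000°), engaged; cmd=(9.000, 17.000, -38.500°) → follower=(-1.000, 1.000, 32.000°)
step 5: Δleader=(20.000, 24.000, -33.000°), disengaged; cmd=(0,0,0) → follower holds at (-1.000, 1.000, 32.000°)
step 6: Δleader=(4.000, 16.000, -42.000°), engaged; cmd=(1.000, 14.000, -42.500°) → follower=(0.000, 15.000, -10.500°)
step 7: Δleader=(-13.000, 13.000, -27.000°), engaged; cmd=(-7.500, 11.000, -27.500°) → follower=(-7.500, 26.000, -38.000°)


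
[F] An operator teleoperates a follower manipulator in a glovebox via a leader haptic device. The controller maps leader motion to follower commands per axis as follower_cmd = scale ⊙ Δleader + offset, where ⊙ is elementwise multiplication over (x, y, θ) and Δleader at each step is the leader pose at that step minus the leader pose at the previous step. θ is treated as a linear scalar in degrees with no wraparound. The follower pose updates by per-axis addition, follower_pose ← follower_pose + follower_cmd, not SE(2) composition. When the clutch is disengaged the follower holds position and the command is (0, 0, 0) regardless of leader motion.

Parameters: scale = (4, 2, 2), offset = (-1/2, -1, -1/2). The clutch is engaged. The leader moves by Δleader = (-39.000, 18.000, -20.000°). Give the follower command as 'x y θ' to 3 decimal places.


axis x: 4·-39.000 + -1/2 = -156.500
axis y: 2·18.000 + -1 = 35.000
axis θ: 2·-20.000 + -1/2 = -40.500

-156.500 35.000 -40.500


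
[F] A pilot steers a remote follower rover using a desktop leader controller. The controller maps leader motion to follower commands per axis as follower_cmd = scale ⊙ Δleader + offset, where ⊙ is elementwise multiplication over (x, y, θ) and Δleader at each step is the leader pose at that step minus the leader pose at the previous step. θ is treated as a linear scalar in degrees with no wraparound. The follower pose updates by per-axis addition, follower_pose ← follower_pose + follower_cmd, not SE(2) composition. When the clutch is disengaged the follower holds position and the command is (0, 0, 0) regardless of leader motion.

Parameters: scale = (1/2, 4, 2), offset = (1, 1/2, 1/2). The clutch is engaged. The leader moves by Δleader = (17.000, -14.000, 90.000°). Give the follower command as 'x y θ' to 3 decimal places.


9.500 -55.500 180.500

axis x: 1/2·17.000 + 1 = 9.500
axis y: 4·-14.000 + 1/2 = -55.500
axis θ: 2·90.000 + 1/2 = 180.500


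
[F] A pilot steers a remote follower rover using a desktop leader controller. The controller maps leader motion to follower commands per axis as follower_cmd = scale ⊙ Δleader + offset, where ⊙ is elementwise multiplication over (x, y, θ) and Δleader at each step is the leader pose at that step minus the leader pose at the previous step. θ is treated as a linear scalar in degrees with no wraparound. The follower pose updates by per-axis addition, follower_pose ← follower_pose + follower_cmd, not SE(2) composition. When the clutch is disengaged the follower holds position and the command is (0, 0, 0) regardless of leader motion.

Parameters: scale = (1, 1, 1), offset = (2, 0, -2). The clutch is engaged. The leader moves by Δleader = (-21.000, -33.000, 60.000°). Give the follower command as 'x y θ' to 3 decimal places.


axis x: 1·-21.000 + 2 = -19.000
axis y: 1·-33.000 + 0 = -33.000
axis θ: 1·60.000 + -2 = 58.000

-19.000 -33.000 58.000


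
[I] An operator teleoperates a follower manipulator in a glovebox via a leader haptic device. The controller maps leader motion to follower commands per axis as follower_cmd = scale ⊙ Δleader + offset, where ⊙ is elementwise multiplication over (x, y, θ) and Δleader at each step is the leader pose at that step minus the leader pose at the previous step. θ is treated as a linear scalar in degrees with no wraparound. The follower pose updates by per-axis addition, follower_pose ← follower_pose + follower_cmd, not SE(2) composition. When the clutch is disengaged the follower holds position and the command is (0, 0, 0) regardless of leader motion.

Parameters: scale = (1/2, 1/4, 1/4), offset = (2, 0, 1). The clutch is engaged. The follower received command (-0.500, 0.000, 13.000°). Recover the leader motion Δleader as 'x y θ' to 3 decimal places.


-5.000 0.000 48.000

axis x: (-0.500 − 2) / (1/2) = -5.000
axis y: (0.000 − 0) / (1/4) = 0.000
axis θ: (13.000 − 1) / (1/4) = 48.000


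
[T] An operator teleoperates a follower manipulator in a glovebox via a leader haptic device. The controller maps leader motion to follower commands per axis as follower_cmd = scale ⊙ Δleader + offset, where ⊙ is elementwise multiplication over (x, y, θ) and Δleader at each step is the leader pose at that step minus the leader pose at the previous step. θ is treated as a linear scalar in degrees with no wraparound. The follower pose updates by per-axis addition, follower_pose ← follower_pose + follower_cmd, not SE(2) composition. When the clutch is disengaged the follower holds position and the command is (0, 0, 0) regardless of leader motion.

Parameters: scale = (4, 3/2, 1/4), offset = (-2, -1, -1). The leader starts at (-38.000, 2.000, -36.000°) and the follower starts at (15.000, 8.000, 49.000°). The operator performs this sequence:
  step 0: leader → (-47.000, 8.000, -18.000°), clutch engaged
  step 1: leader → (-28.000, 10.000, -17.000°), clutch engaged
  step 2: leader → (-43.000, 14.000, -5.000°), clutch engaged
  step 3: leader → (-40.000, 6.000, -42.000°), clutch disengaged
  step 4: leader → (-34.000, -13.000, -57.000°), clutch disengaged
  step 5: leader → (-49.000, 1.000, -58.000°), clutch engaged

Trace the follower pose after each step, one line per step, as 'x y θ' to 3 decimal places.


-23.000 16.000 52.500
51.000 18.000 51.750
-11.000 23.000 53.750
-11.000 23.000 53.750
-11.000 23.000 53.750
-73.000 43.000 52.500

step 0: Δleader=(-9.000, 6.000, 18.000°), engaged; cmd=(-38.000, 8.000, 3.500°) → follower=(-23.000, 16.000, 52.500°)
step 1: Δleader=(19.000, 2.000, 1.000°), engaged; cmd=(74.000, 2.000, -0.750°) → follower=(51.000, 18.000, 51.750°)
step 2: Δleader=(-15.000, 4.000, 12.000°), engaged; cmd=(-62.000, 5.000, 2.000°) → follower=(-11.000, 23.000, 53.750°)
step 3: Δleader=(3.000, -8.000, -37.000°), disengaged; cmd=(0,0,0) → follower holds at (-11.000, 23.000, 53.750°)
step 4: Δleader=(6.000, -19.000, -15.000°), disengaged; cmd=(0,0,0) → follower holds at (-11.000, 23.000, 53.750°)
step 5: Δleader=(-15.000, 14.000, -1.000°), engaged; cmd=(-62.000, 20.000, -1.250°) → follower=(-73.000, 43.000, 52.500°)


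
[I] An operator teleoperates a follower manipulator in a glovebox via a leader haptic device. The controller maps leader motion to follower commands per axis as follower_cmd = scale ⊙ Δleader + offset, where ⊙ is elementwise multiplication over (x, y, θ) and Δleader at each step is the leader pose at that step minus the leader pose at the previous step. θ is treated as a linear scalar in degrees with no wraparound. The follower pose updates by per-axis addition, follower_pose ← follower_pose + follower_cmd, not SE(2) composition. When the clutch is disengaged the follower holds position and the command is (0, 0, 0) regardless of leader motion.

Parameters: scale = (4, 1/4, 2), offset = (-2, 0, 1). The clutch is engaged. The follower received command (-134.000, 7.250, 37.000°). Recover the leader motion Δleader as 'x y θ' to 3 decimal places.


-33.000 29.000 18.000

axis x: (-134.000 − -2) / (4) = -33.000
axis y: (7.250 − 0) / (1/4) = 29.000
axis θ: (37.000 − 1) / (2) = 18.000


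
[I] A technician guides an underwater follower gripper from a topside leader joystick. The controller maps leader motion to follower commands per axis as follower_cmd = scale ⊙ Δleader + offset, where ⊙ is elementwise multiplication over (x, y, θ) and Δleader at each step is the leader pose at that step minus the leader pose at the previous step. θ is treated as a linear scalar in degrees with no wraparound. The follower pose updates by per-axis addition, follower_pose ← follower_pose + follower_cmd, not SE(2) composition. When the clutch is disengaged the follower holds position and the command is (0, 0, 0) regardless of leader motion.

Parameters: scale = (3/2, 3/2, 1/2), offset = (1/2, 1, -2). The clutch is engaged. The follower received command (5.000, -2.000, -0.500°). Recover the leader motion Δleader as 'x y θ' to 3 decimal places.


axis x: (5.000 − 1/2) / (3/2) = 3.000
axis y: (-2.000 − 1) / (3/2) = -2.000
axis θ: (-0.500 − -2) / (1/2) = 3.000

3.000 -2.000 3.000


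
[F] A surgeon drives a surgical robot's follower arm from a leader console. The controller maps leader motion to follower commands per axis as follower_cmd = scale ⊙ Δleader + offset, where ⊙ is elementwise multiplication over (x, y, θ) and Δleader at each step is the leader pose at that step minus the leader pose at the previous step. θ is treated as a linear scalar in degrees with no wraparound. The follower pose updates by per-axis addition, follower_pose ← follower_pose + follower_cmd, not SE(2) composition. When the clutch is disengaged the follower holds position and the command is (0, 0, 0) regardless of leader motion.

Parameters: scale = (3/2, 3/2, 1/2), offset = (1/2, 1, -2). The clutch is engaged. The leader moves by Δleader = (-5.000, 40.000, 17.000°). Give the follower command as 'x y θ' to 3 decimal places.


-7.000 61.000 6.500

axis x: 3/2·-5.000 + 1/2 = -7.000
axis y: 3/2·40.000 + 1 = 61.000
axis θ: 1/2·17.000 + -2 = 6.500


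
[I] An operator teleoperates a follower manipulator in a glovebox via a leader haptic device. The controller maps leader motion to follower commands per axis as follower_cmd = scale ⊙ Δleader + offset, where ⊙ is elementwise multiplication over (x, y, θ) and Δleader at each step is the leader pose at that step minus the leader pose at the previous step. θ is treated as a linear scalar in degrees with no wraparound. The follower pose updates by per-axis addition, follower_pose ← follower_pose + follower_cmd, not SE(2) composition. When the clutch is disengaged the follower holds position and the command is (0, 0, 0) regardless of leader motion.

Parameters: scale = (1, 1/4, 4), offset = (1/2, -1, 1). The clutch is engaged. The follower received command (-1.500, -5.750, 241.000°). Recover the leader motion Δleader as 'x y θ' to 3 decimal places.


axis x: (-1.500 − 1/2) / (1) = -2.000
axis y: (-5.750 − -1) / (1/4) = -19.000
axis θ: (241.000 − 1) / (4) = 60.000

-2.000 -19.000 60.000


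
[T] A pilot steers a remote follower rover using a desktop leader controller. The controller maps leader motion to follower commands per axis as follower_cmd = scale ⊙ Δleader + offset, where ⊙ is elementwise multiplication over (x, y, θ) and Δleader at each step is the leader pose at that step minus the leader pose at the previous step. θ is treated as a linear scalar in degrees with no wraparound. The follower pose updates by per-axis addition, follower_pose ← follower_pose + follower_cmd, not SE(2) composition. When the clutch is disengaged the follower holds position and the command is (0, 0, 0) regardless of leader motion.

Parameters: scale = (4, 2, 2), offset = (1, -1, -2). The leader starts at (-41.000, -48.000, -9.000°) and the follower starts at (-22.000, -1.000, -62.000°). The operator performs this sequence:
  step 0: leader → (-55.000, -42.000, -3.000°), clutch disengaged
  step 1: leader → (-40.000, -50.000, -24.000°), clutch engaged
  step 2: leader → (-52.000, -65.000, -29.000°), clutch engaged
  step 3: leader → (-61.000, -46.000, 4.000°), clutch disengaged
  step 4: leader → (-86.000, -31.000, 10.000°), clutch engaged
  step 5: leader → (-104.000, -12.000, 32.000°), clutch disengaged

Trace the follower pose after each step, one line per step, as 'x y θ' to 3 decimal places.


-22.000 -1.000 -62.000
39.000 -18.000 -106.000
-8.000 -49.000 -118.000
-8.000 -49.000 -118.000
-107.000 -20.000 -108.000
-107.000 -20.000 -108.000

step 0: Δleader=(-14.000, 6.000, 6.000°), disengaged; cmd=(0,0,0) → follower holds at (-22.000, -1.000, -62.000°)
step 1: Δleader=(15.000, -8.000, -21.000°), engaged; cmd=(61.000, -17.000, -44.000°) → follower=(39.000, -18.000, -106.000°)
step 2: Δleader=(-12.000, -15.000, -5.000°), engaged; cmd=(-47.000, -31.000, -12.000°) → follower=(-8.000, -49.000, -118.000°)
step 3: Δleader=(-9.000, 19.000, 33.000°), disengaged; cmd=(0,0,0) → follower holds at (-8.000, -49.000, -118.000°)
step 4: Δleader=(-25.000, 15.000, 6.000°), engaged; cmd=(-99.000, 29.000, 10.000°) → follower=(-107.000, -20.000, -108.000°)
step 5: Δleader=(-18.000, 19.000, 22.000°), disengaged; cmd=(0,0,0) → follower holds at (-107.000, -20.000, -108.000°)


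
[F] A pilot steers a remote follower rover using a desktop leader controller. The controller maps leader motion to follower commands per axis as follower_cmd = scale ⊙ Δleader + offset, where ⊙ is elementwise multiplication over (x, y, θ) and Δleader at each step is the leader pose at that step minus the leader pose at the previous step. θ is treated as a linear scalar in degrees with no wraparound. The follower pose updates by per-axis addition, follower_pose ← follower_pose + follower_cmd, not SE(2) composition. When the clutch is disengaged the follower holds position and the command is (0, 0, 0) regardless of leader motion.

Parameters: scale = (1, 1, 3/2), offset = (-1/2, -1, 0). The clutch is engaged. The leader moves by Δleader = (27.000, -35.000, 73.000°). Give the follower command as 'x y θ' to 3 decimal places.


axis x: 1·27.000 + -1/2 = 26.500
axis y: 1·-35.000 + -1 = -36.000
axis θ: 3/2·73.000 + 0 = 109.500

26.500 -36.000 109.500


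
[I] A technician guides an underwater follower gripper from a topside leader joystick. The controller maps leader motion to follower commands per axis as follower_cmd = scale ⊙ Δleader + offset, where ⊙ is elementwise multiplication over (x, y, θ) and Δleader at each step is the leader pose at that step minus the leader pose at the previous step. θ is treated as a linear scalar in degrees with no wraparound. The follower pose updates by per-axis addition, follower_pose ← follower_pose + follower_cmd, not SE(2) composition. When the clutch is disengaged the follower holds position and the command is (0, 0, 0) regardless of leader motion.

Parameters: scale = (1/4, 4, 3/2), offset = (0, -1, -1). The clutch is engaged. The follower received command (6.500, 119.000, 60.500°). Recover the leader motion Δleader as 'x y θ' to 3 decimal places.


axis x: (6.500 − 0) / (1/4) = 26.000
axis y: (119.000 − -1) / (4) = 30.000
axis θ: (60.500 − -1) / (3/2) = 41.000

26.000 30.000 41.000


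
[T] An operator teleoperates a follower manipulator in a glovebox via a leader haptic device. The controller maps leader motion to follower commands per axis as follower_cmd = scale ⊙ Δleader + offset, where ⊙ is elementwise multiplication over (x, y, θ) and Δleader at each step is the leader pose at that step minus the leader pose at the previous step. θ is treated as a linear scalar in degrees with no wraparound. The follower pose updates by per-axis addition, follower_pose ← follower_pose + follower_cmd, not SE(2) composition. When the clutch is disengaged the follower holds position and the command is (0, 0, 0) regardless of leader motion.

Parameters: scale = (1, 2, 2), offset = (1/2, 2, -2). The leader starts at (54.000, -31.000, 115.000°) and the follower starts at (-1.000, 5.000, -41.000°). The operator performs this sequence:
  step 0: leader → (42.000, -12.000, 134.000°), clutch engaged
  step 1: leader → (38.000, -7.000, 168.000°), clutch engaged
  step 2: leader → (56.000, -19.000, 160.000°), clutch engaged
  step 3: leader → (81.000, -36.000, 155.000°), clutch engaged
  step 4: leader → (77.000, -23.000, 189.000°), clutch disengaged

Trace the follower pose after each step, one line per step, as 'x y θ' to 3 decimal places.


step 0: Δleader=(-12.000, 19.000, 19.000°), engaged; cmd=(-11.500, 40.000, 36.000°) → follower=(-12.500, 45.000, -5.000°)
step 1: Δleader=(-4.000, 5.000, 34.000°), engaged; cmd=(-3.500, 12.000, 66.000°) → follower=(-16.000, 57.000, 61.000°)
step 2: Δleader=(18.000, -12.000, -8.000°), engaged; cmd=(18.500, -22.000, -18.000°) → follower=(2.500, 35.000, 43.000°)
step 3: Δleader=(25.000, -17.000, -5.000°), engaged; cmd=(25.500, -32.000, -12.000°) → follower=(28.000, 3.000, 31.000°)
step 4: Δleader=(-4.000, 13.000, 34.000°), disengaged; cmd=(0,0,0) → follower holds at (28.000, 3.000, 31.000°)

-12.500 45.000 -5.000
-16.000 57.000 61.000
2.500 35.000 43.000
28.000 3.000 31.000
28.000 3.000 31.000


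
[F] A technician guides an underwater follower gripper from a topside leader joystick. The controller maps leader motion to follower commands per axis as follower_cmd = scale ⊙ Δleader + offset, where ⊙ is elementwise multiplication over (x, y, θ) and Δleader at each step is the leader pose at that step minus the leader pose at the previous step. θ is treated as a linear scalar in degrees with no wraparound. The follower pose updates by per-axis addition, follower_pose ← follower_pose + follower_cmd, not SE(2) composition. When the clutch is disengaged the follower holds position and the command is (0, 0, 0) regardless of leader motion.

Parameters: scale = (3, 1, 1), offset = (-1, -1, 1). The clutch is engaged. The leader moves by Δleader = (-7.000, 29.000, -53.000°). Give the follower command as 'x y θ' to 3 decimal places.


axis x: 3·-7.000 + -1 = -22.000
axis y: 1·29.000 + -1 = 28.000
axis θ: 1·-53.000 + 1 = -52.000

-22.000 28.000 -52.000


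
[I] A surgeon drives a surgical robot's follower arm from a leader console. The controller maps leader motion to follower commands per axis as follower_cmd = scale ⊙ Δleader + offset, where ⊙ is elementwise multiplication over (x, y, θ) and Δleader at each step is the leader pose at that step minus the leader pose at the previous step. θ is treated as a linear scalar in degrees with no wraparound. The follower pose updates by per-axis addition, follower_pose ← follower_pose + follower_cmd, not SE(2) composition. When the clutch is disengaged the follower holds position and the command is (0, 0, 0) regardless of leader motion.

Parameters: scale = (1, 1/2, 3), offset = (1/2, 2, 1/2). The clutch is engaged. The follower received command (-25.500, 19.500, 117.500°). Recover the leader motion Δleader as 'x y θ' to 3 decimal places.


-26.000 35.000 39.000

axis x: (-25.500 − 1/2) / (1) = -26.000
axis y: (19.500 − 2) / (1/2) = 35.000
axis θ: (117.500 − 1/2) / (3) = 39.000


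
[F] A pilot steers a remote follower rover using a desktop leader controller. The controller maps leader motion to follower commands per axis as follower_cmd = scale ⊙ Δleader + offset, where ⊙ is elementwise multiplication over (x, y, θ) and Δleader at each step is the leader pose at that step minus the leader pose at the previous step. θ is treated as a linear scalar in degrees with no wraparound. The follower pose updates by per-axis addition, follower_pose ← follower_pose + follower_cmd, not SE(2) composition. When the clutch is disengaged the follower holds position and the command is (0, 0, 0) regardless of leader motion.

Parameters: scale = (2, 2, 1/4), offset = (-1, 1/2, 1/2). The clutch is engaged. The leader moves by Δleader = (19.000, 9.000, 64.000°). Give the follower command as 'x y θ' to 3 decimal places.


37.000 18.500 16.500

axis x: 2·19.000 + -1 = 37.000
axis y: 2·9.000 + 1/2 = 18.500
axis θ: 1/4·64.000 + 1/2 = 16.500


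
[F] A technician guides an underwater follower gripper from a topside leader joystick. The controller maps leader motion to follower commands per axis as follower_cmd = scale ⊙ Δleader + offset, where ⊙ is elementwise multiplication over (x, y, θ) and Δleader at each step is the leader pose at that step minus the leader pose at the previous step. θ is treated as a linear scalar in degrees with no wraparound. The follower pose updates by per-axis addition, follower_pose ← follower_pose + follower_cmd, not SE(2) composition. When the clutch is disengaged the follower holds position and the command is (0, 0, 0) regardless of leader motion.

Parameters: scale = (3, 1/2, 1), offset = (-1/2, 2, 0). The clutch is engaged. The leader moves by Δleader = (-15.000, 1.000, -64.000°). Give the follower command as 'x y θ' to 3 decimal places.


axis x: 3·-15.000 + -1/2 = -45.500
axis y: 1/2·1.000 + 2 = 2.500
axis θ: 1·-64.000 + 0 = -64.000

-45.500 2.500 -64.000


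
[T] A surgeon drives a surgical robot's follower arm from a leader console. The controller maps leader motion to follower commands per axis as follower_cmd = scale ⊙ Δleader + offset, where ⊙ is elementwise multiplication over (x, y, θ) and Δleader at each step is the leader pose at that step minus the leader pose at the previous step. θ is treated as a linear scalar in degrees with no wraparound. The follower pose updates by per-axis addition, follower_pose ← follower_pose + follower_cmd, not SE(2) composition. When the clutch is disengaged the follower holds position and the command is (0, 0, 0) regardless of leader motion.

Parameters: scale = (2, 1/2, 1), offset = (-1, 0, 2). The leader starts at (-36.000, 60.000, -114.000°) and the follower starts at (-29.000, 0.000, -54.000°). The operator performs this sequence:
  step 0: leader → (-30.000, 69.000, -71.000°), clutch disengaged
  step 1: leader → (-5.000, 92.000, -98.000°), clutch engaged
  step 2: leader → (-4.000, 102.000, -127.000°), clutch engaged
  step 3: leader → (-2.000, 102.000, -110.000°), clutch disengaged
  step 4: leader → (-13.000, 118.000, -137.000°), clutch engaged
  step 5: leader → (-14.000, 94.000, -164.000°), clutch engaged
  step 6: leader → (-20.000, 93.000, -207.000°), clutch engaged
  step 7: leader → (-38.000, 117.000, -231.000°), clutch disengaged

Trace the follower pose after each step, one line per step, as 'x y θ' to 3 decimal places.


step 0: Δleader=(6.000, 9.000, 43.000°), disengaged; cmd=(0,0,0) → follower holds at (-29.000, 0.000, -54.000°)
step 1: Δleader=(25.000, 23.000, -27.000°), engaged; cmd=(49.000, 11.500, -25.000°) → follower=(20.000, 11.500, -79.000°)
step 2: Δleader=(1.000, 10.000, -29.000°), engaged; cmd=(1.000, 5.000, -27.000°) → follower=(21.000, 16.500, -106.000°)
step 3: Δleader=(2.000, 0.000, 17.000°), disengaged; cmd=(0,0,0) → follower holds at (21.000, 16.500, -106.000°)
step 4: Δleader=(-11.000, 16.000, -27.000°), engaged; cmd=(-23.000, 8.000, -25.000°) → follower=(-2.000, 24.500, -131.000°)
step 5: Δleader=(-1.000, -24.000, -27.000°), engaged; cmd=(-3.000, -12.000, -25.000°) → follower=(-5.000, 12.500, -156.000°)
step 6: Δleader=(-6.000, -1.000, -43.000°), engaged; cmd=(-13.000, -0.500, -41.000°) → follower=(-18.000, 12.000, -197.000°)
step 7: Δleader=(-18.000, 24.000, -24.000°), disengaged; cmd=(0,0,0) → follower holds at (-18.000, 12.000, -197.000°)

-29.000 0.000 -54.000
20.000 11.500 -79.000
21.000 16.500 -106.000
21.000 16.500 -106.000
-2.000 24.500 -131.000
-5.000 12.500 -156.000
-18.000 12.000 -197.000
-18.000 12.000 -197.000


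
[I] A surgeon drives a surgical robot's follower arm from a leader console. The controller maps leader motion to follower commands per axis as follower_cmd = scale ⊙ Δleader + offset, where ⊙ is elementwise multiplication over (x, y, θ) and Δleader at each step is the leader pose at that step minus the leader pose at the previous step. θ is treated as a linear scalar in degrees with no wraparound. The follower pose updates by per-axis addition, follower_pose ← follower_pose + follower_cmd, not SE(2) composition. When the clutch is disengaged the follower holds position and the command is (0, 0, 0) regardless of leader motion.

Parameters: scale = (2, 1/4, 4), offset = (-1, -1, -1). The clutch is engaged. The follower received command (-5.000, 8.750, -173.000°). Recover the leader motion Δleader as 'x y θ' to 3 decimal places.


-2.000 39.000 -43.000

axis x: (-5.000 − -1) / (2) = -2.000
axis y: (8.750 − -1) / (1/4) = 39.000
axis θ: (-173.000 − -1) / (4) = -43.000


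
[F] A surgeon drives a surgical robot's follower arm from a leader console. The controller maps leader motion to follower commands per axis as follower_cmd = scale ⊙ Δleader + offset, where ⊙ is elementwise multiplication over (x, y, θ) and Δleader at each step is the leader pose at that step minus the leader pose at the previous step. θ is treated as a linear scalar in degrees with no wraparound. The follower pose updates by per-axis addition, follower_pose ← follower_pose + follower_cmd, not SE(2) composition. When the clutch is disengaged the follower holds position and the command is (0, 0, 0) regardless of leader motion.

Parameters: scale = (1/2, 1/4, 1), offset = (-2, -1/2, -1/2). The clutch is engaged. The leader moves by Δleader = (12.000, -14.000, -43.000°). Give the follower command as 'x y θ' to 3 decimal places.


4.000 -4.000 -43.500

axis x: 1/2·12.000 + -2 = 4.000
axis y: 1/4·-14.000 + -1/2 = -4.000
axis θ: 1·-43.000 + -1/2 = -43.500


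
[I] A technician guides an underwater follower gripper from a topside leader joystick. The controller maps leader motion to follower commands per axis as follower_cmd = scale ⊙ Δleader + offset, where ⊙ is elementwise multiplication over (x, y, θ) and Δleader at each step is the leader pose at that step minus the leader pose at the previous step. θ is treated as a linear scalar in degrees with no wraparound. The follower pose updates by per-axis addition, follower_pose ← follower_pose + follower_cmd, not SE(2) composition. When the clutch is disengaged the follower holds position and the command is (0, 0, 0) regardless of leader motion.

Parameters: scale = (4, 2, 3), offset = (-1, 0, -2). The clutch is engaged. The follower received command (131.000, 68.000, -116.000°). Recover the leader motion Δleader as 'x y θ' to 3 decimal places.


33.000 34.000 -38.000

axis x: (131.000 − -1) / (4) = 33.000
axis y: (68.000 − 0) / (2) = 34.000
axis θ: (-116.000 − -2) / (3) = -38.000


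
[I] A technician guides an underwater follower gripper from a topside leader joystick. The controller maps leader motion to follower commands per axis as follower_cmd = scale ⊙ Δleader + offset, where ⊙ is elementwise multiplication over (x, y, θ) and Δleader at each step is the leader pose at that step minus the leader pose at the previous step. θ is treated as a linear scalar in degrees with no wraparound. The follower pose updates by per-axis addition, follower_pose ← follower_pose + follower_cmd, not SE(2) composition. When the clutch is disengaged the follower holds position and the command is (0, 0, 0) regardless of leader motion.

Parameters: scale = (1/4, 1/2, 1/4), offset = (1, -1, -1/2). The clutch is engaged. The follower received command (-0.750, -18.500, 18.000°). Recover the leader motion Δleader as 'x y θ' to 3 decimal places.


axis x: (-0.750 − 1) / (1/4) = -7.000
axis y: (-18.500 − -1) / (1/2) = -35.000
axis θ: (18.000 − -1/2) / (1/4) = 74.000

-7.000 -35.000 74.000


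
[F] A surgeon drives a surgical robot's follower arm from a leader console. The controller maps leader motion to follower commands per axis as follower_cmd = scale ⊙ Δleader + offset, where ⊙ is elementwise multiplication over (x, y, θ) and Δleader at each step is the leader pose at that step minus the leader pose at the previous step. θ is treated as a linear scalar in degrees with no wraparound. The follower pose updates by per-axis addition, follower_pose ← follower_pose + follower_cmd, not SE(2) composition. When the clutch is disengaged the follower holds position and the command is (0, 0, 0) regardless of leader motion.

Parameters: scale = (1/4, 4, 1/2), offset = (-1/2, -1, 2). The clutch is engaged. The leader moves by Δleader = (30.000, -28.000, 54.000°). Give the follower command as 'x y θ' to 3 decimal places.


7.000 -113.000 29.000

axis x: 1/4·30.000 + -1/2 = 7.000
axis y: 4·-28.000 + -1 = -113.000
axis θ: 1/2·54.000 + 2 = 29.000


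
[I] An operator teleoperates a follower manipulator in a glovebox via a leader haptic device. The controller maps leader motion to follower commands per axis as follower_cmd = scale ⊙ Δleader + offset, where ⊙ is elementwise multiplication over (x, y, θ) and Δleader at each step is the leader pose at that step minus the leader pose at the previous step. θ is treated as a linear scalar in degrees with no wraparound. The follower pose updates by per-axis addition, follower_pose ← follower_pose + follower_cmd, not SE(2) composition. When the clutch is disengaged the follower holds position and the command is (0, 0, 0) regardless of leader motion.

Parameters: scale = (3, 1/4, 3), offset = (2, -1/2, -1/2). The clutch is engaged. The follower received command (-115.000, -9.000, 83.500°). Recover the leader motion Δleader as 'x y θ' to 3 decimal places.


-39.000 -34.000 28.000

axis x: (-115.000 − 2) / (3) = -39.000
axis y: (-9.000 − -1/2) / (1/4) = -34.000
axis θ: (83.500 − -1/2) / (3) = 28.000


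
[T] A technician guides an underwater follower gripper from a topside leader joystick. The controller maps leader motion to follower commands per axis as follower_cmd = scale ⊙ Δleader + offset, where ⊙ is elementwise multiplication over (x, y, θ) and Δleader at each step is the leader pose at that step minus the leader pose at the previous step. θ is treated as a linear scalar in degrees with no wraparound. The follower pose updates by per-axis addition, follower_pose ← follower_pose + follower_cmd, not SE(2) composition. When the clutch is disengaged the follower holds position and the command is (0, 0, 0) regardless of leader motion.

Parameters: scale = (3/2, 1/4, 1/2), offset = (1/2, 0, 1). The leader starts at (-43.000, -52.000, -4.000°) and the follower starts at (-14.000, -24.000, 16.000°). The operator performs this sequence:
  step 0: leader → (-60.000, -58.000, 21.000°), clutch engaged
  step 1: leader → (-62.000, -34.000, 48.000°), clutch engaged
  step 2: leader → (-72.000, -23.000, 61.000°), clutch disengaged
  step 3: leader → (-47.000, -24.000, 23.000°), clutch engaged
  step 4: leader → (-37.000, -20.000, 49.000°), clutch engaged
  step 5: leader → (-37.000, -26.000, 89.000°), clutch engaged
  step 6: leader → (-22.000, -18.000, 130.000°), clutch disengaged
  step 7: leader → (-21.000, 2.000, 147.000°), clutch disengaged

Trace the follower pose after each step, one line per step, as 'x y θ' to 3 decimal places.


-39.000 -25.500 29.500
-41.500 -19.500 44.000
-41.500 -19.500 44.000
-3.500 -19.750 26.000
12.000 -18.750 40.000
12.500 -20.250 61.000
12.500 -20.250 61.000
12.500 -20.250 61.000

step 0: Δleader=(-17.000, -6.000, 25.000°), engaged; cmd=(-25.000, -1.500, 13.500°) → follower=(-39.000, -25.500, 29.500°)
step 1: Δleader=(-2.000, 24.000, 27.000°), engaged; cmd=(-2.500, 6.000, 14.500°) → follower=(-41.500, -19.500, 44.000°)
step 2: Δleader=(-10.000, 11.000, 13.000°), disengaged; cmd=(0,0,0) → follower holds at (-41.500, -19.500, 44.000°)
step 3: Δleader=(25.000, -1.000, -38.000°), engaged; cmd=(38.000, -0.250, -18.000°) → follower=(-3.500, -19.750, 26.000°)
step 4: Δleader=(10.000, 4.000, 26.000°), engaged; cmd=(15.500, 1.000, 14.000°) → follower=(12.000, -18.750, 40.000°)
step 5: Δleader=(0.000, -6.000, 40.000°), engaged; cmd=(0.500, -1.500, 21.000°) → follower=(12.500, -20.250, 61.000°)
step 6: Δleader=(15.000, 8.000, 41.000°), disengaged; cmd=(0,0,0) → follower holds at (12.500, -20.250, 61.000°)
step 7: Δleader=(1.000, 20.000, 17.000°), disengaged; cmd=(0,0,0) → follower holds at (12.500, -20.250, 61.000°)


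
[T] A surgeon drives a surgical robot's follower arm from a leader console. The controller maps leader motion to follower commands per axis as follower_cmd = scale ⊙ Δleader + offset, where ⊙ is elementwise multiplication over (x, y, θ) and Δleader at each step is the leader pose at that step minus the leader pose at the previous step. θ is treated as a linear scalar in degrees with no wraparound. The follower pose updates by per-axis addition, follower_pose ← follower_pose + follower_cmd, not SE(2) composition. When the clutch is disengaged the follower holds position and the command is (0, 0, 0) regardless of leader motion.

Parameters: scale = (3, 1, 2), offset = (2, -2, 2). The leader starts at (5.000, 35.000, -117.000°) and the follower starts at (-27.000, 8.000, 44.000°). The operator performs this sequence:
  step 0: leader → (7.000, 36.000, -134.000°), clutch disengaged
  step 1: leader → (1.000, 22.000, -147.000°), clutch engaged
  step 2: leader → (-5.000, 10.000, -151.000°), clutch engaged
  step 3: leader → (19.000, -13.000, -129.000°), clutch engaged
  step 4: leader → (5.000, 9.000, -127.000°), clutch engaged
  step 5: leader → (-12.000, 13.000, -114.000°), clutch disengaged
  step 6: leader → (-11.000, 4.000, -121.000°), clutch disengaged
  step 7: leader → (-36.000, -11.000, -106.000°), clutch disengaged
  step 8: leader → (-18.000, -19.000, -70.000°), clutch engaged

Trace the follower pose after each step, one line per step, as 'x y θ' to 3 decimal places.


step 0: Δleader=(2.000, 1.000, -17.000°), disengaged; cmd=(0,0,0) → follower holds at (-27.000, 8.000, 44.000°)
step 1: Δleader=(-6.000, -14.000, -13.000°), engaged; cmd=(-16.000, -16.000, -24.000°) → follower=(-43.000, -8.000, 20.000°)
step 2: Δleader=(-6.000, -12.000, -4.000°), engaged; cmd=(-16.000, -14.000, -6.000°) → follower=(-59.000, -22.000, 14.000°)
step 3: Δleader=(24.000, -23.000, 22.000°), engaged; cmd=(74.000, -25.000, 46.000°) → follower=(15.000, -47.000, 60.000°)
step 4: Δleader=(-14.000, 22.000, 2.000°), engaged; cmd=(-40.000, 20.000, 6.000°) → follower=(-25.000, -27.000, 66.000°)
step 5: Δleader=(-17.000, 4.000, 13.000°), disengaged; cmd=(0,0,0) → follower holds at (-25.000, -27.000, 66.000°)
step 6: Δleader=(1.000, -9.000, -7.000°), disengaged; cmd=(0,0,0) → follower holds at (-25.000, -27.000, 66.000°)
step 7: Δleader=(-25.000, -15.000, 15.000°), disengaged; cmd=(0,0,0) → follower holds at (-25.000, -27.000, 66.000°)
step 8: Δleader=(18.000, -8.000, 36.000°), engaged; cmd=(56.000, -10.000, 74.000°) → follower=(31.000, -37.000, 140.000°)

-27.000 8.000 44.000
-43.000 -8.000 20.000
-59.000 -22.000 14.000
15.000 -47.000 60.000
-25.000 -27.000 66.000
-25.000 -27.000 66.000
-25.000 -27.000 66.000
-25.000 -27.000 66.000
31.000 -37.000 140.000


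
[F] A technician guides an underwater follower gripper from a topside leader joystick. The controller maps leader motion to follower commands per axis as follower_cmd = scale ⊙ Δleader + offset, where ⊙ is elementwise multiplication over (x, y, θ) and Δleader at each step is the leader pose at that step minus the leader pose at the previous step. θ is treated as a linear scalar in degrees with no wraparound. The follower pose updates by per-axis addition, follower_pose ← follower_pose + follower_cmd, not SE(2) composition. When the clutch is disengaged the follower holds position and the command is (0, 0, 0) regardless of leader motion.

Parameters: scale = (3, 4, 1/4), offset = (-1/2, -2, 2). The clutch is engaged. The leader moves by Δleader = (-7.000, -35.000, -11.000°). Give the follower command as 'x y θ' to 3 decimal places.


axis x: 3·-7.000 + -1/2 = -21.500
axis y: 4·-35.000 + -2 = -142.000
axis θ: 1/4·-11.000 + 2 = -0.750

-21.500 -142.000 -0.750


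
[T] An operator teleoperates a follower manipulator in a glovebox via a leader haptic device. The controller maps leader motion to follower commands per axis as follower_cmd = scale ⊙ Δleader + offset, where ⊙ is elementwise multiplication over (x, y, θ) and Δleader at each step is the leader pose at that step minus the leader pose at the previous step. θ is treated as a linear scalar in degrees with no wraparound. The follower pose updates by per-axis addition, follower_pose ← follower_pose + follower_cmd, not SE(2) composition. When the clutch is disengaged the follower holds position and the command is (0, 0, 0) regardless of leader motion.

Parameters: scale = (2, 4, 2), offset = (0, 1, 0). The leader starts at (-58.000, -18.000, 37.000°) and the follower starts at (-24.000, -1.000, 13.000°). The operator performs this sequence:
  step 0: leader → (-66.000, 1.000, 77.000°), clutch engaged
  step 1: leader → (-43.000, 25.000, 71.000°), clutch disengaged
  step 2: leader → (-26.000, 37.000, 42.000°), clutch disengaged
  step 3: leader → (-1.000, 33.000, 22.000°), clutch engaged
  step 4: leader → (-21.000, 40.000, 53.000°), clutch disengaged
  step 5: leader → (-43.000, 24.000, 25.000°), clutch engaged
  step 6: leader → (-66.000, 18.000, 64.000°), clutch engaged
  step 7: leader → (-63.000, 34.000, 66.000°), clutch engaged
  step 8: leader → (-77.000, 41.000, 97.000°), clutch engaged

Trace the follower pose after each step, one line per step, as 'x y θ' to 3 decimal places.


-40.000 76.000 93.000
-40.000 76.000 93.000
-40.000 76.000 93.000
10.000 61.000 53.000
10.000 61.000 53.000
-34.000 -2.000 -3.000
-80.000 -25.000 75.000
-74.000 40.000 79.000
-102.000 69.000 141.000

step 0: Δleader=(-8.000, 19.000, 40.000°), engaged; cmd=(-16.000, 77.000, 80.000°) → follower=(-40.000, 76.000, 93.000°)
step 1: Δleader=(23.000, 24.000, -6.000°), disengaged; cmd=(0,0,0) → follower holds at (-40.000, 76.000, 93.000°)
step 2: Δleader=(17.000, 12.000, -29.000°), disengaged; cmd=(0,0,0) → follower holds at (-40.000, 76.000, 93.000°)
step 3: Δleader=(25.000, -4.000, -20.000°), engaged; cmd=(50.000, -15.000, -40.000°) → follower=(10.000, 61.000, 53.000°)
step 4: Δleader=(-20.000, 7.000, 31.000°), disengaged; cmd=(0,0,0) → follower holds at (10.000, 61.000, 53.000°)
step 5: Δleader=(-22.000, -16.000, -28.000°), engaged; cmd=(-44.000, -63.000, -56.000°) → follower=(-34.000, -2.000, -3.000°)
step 6: Δleader=(-23.000, -6.000, 39.000°), engaged; cmd=(-46.000, -23.000, 78.000°) → follower=(-80.000, -25.000, 75.000°)
step 7: Δleader=(3.000, 16.000, 2.000°), engaged; cmd=(6.000, 65.000, 4.000°) → follower=(-74.000, 40.000, 79.000°)
step 8: Δleader=(-14.000, 7.000, 31.000°), engaged; cmd=(-28.000, 29.000, 62.000°) → follower=(-102.000, 69.000, 141.000°)
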